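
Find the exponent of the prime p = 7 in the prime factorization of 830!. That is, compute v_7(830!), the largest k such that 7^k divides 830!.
v_7(830!) = 136

Legendre's formula: v_p(n!) = Σ_{k ≥ 1} ⌊n / p^k⌋. For p = 7, n = 830, the terms are:
  ⌊830/7^1⌋ = ⌊830/7⌋ = 118
  ⌊830/7^2⌋ = ⌊830/49⌋ = 16
  ⌊830/7^3⌋ = ⌊830/343⌋ = 2
(the next term ⌊830/7^4⌋ = 0, terminating the sum). Summing: v_7(830!) = 118 + 16 + 2 = 136.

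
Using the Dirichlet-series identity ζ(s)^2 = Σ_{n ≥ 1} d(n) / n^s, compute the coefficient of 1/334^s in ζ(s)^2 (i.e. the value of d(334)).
d(334) = 4

ζ(s)^2 = (Σ 1/m^s)(Σ 1/k^s). The coefficient of 1/n^s in the product is the number of ordered pairs (m, k) with mk = n, which equals d(n). For n = 334, divisors are [1, 2, 167, 334], so d(334) = 4.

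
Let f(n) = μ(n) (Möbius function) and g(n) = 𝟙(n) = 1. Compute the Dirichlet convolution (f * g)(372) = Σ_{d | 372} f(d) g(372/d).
(μ * 𝟙)(372) = 0

Divisors of 372: [1, 2, 3, 4, 6, 12, 31, 62, 93, 124, 186, 372]. For each d | 372:
  d = 1: μ(1) · 𝟙(372/1) = 1 · 1 = 1
  d = 2: μ(2) · 𝟙(372/2) = -1 · 1 = -1
  d = 3: μ(3) · 𝟙(372/3) = -1 · 1 = -1
  d = 4: μ(4) · 𝟙(372/4) = 0 · 1 = 0
  d = 6: μ(6) · 𝟙(372/6) = 1 · 1 = 1
  d = 12: μ(12) · 𝟙(372/12) = 0 · 1 = 0
  d = 31: μ(31) · 𝟙(372/31) = -1 · 1 = -1
  d = 62: μ(62) · 𝟙(372/62) = 1 · 1 = 1
  d = 93: μ(93) · 𝟙(372/93) = 1 · 1 = 1
  d = 124: μ(124) · 𝟙(372/124) = 0 · 1 = 0
  d = 186: μ(186) · 𝟙(372/186) = -1 · 1 = -1
  d = 372: μ(372) · 𝟙(372/372) = 0 · 1 = 0
Summing: (μ * 𝟙)(372) = 1 + -1 + -1 + 0 + 1 + 0 + -1 + 1 + 1 + 0 + -1 + 0 = 0.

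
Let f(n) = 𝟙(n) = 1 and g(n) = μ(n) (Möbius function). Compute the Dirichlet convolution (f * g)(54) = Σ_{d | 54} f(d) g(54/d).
(𝟙 * μ)(54) = 0

Divisors of 54: [1, 2, 3, 6, 9, 18, 27, 54]. For each d | 54:
  d = 1: 𝟙(1) · μ(54/1) = 1 · 0 = 0
  d = 2: 𝟙(2) · μ(54/2) = 1 · 0 = 0
  d = 3: 𝟙(3) · μ(54/3) = 1 · 0 = 0
  d = 6: 𝟙(6) · μ(54/6) = 1 · 0 = 0
  d = 9: 𝟙(9) · μ(54/9) = 1 · 1 = 1
  d = 18: 𝟙(18) · μ(54/18) = 1 · -1 = -1
  d = 27: 𝟙(27) · μ(54/27) = 1 · -1 = -1
  d = 54: 𝟙(54) · μ(54/54) = 1 · 1 = 1
Summing: (𝟙 * μ)(54) = 0 + 0 + 0 + 0 + 1 + -1 + -1 + 1 = 0.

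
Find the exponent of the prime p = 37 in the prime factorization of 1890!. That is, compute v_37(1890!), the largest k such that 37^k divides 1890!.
v_37(1890!) = 52

Legendre's formula: v_p(n!) = Σ_{k ≥ 1} ⌊n / p^k⌋. For p = 37, n = 1890, the terms are:
  ⌊1890/37^1⌋ = ⌊1890/37⌋ = 51
  ⌊1890/37^2⌋ = ⌊1890/1369⌋ = 1
(the next term ⌊1890/37^3⌋ = 0, terminating the sum). Summing: v_37(1890!) = 51 + 1 = 52.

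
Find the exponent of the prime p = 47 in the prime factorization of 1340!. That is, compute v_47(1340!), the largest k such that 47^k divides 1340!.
v_47(1340!) = 28

Legendre's formula: v_p(n!) = Σ_{k ≥ 1} ⌊n / p^k⌋. For p = 47, n = 1340, the terms are:
  ⌊1340/47^1⌋ = ⌊1340/47⌋ = 28
(the next term ⌊1340/47^2⌋ = 0, terminating the sum). Summing: v_47(1340!) = 28 = 28.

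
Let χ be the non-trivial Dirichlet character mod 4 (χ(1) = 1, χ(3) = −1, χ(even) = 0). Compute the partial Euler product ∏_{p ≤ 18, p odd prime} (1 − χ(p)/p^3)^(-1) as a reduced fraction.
∏ = 87995602569875/90796952813568

The odd primes p ≤ 18 are [3, 5, 7, 11, 13, 17]. For each, χ(p) = 1 if p ≡ 1 mod 4, χ(p) = −1 if p ≡ 3 mod 4. Taking (1 − χ(p)/p^3)^(-1) = p^3/(p^3 − χ(p)): (1 − (-1)/3^3)^(-1) · (1 − (1)/5^3)^(-1) · (1 − (-1)/7^3)^(-1) · (1 − (-1)/11^3)^(-1) · (1 − (1)/13^3)^(-1) · (1 − (1)/17^3)^(-1) = 87995602569875/90796952813568.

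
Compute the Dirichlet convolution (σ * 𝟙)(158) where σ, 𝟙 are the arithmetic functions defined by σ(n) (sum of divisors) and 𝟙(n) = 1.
(σ * 𝟙)(158) = 324

Divisors of 158: [1, 2, 79, 158]. For each d | 158:
  d = 1: σ(1) · 𝟙(158/1) = 1 · 1 = 1
  d = 2: σ(2) · 𝟙(158/2) = 3 · 1 = 3
  d = 79: σ(79) · 𝟙(158/79) = 80 · 1 = 80
  d = 158: σ(158) · 𝟙(158/158) = 240 · 1 = 240
Summing: (σ * 𝟙)(158) = 1 + 3 + 80 + 240 = 324.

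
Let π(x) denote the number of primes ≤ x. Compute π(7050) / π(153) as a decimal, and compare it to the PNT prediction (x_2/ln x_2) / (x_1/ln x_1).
π(7050)/π(153) = 906/36 ≈ 25.1667;  PNT prediction ≈ 26.1596.

π(153) = 36 and π(7050) = 906, so π(7050)/π(153) ≈ 25.1667. The PNT-predicted ratio is (7050/ln(7050)) / (153/ln(153)) ≈ 26.1596. The two agree to within a few percent, as expected.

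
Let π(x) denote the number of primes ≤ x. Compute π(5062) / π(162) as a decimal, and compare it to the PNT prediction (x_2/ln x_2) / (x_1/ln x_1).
π(5062)/π(162) = 677/37 ≈ 18.2973;  PNT prediction ≈ 18.6378.

π(162) = 37 and π(5062) = 677, so π(5062)/π(162) ≈ 18.2973. The PNT-predicted ratio is (5062/ln(5062)) / (162/ln(162)) ≈ 18.6378. The two agree to within a few percent, as expected.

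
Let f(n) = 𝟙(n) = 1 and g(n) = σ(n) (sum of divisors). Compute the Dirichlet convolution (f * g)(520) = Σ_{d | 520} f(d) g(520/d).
(𝟙 * σ)(520) = 2730

Divisors of 520: [1, 2, 4, 5, 8, 10, 13, 20, 26, 40, 52, 65, 104, 130, 260, 520]. For each d | 520:
  d = 1: 𝟙(1) · σ(520/1) = 1 · 1260 = 1260
  d = 2: 𝟙(2) · σ(520/2) = 1 · 588 = 588
  d = 4: 𝟙(4) · σ(520/4) = 1 · 252 = 252
  d = 5: 𝟙(5) · σ(520/5) = 1 · 210 = 210
  d = 8: 𝟙(8) · σ(520/8) = 1 · 84 = 84
  d = 10: 𝟙(10) · σ(520/10) = 1 · 98 = 98
  d = 13: 𝟙(13) · σ(520/13) = 1 · 90 = 90
  d = 20: 𝟙(20) · σ(520/20) = 1 · 42 = 42
  d = 26: 𝟙(26) · σ(520/26) = 1 · 42 = 42
  d = 40: 𝟙(40) · σ(520/40) = 1 · 14 = 14
  d = 52: 𝟙(52) · σ(520/52) = 1 · 18 = 18
  d = 65: 𝟙(65) · σ(520/65) = 1 · 15 = 15
  d = 104: 𝟙(104) · σ(520/104) = 1 · 6 = 6
  d = 130: 𝟙(130) · σ(520/130) = 1 · 7 = 7
  d = 260: 𝟙(260) · σ(520/260) = 1 · 3 = 3
  d = 520: 𝟙(520) · σ(520/520) = 1 · 1 = 1
Summing: (𝟙 * σ)(520) = 1260 + 588 + 252 + 210 + 84 + 98 + 90 + 42 + 42 + 14 + 18 + 15 + 6 + 7 + 3 + 1 = 2730.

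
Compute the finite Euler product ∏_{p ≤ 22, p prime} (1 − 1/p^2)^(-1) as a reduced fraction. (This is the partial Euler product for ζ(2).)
∏ = 14933966047/9172942848

The primes p ≤ 22 are [2, 3, 5, 7, 11, 13, 17, 19]. For each prime, (1 − 1/p^2)^(-1) = p^2 / (p^2 − 1). The product is (1 − 1/2^2)^(-1), (1 − 1/3^2)^(-1), (1 − 1/5^2)^(-1), (1 − 1/7^2)^(-1), (1 − 1/11^2)^(-1), (1 − 1/13^2)^(-1), (1 − 1/17^2)^(-1), (1 − 1/19^2)^(-1) = ∏ p^2 / (p^2 − 1) = 14933966047/9172942848.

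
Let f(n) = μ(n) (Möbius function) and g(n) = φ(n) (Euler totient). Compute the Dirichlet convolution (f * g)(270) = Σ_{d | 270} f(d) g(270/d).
(μ * φ)(270) = 0

Divisors of 270: [1, 2, 3, 5, 6, 9, 10, 15, 18, 27, 30, 45, 54, 90, 135, 270]. For each d | 270:
  d = 1: μ(1) · φ(270/1) = 1 · 72 = 72
  d = 2: μ(2) · φ(270/2) = -1 · 72 = -72
  d = 3: μ(3) · φ(270/3) = -1 · 24 = -24
  d = 5: μ(5) · φ(270/5) = -1 · 18 = -18
  d = 6: μ(6) · φ(270/6) = 1 · 24 = 24
  d = 9: μ(9) · φ(270/9) = 0 · 8 = 0
  d = 10: μ(10) · φ(270/10) = 1 · 18 = 18
  d = 15: μ(15) · φ(270/15) = 1 · 6 = 6
  d = 18: μ(18) · φ(270/18) = 0 · 8 = 0
  d = 27: μ(27) · φ(270/27) = 0 · 4 = 0
  d = 30: μ(30) · φ(270/30) = -1 · 6 = -6
  d = 45: μ(45) · φ(270/45) = 0 · 2 = 0
  d = 54: μ(54) · φ(270/54) = 0 · 4 = 0
  d = 90: μ(90) · φ(270/90) = 0 · 2 = 0
  d = 135: μ(135) · φ(270/135) = 0 · 1 = 0
  d = 270: μ(270) · φ(270/270) = 0 · 1 = 0
Summing: (μ * φ)(270) = 72 + -72 + -24 + -18 + 24 + 0 + 18 + 6 + 0 + 0 + -6 + 0 + 0 + 0 + 0 + 0 = 0.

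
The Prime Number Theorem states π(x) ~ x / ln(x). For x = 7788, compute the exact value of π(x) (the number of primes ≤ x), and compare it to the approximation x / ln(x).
π(7788) = 985;  x/ln(x) ≈ 869.16;  relative error ≈ 11.76%.

Directly count primes up to 7788: π(7788) = 985. The PNT approximation gives 7788/ln(7788) ≈ 7788/8.96034 ≈ 869.16. Relative error (π(x) − x/ln(x)) / π(x) ≈ 11.76%; the approximation is known to undercount slightly (Li(x) is a better estimate).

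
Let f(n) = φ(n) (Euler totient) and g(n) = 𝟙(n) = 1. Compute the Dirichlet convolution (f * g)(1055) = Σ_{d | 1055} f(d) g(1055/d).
(φ * 𝟙)(1055) = 1055

Divisors of 1055: [1, 5, 211, 1055]. For each d | 1055:
  d = 1: φ(1) · 𝟙(1055/1) = 1 · 1 = 1
  d = 5: φ(5) · 𝟙(1055/5) = 4 · 1 = 4
  d = 211: φ(211) · 𝟙(1055/211) = 210 · 1 = 210
  d = 1055: φ(1055) · 𝟙(1055/1055) = 840 · 1 = 840
Summing: (φ * 𝟙)(1055) = 1 + 4 + 210 + 840 = 1055.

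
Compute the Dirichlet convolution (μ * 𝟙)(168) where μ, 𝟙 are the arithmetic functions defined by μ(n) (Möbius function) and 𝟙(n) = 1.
(μ * 𝟙)(168) = 0

Divisors of 168: [1, 2, 3, 4, 6, 7, 8, 12, 14, 21, 24, 28, 42, 56, 84, 168]. For each d | 168:
  d = 1: μ(1) · 𝟙(168/1) = 1 · 1 = 1
  d = 2: μ(2) · 𝟙(168/2) = -1 · 1 = -1
  d = 3: μ(3) · 𝟙(168/3) = -1 · 1 = -1
  d = 4: μ(4) · 𝟙(168/4) = 0 · 1 = 0
  d = 6: μ(6) · 𝟙(168/6) = 1 · 1 = 1
  d = 7: μ(7) · 𝟙(168/7) = -1 · 1 = -1
  d = 8: μ(8) · 𝟙(168/8) = 0 · 1 = 0
  d = 12: μ(12) · 𝟙(168/12) = 0 · 1 = 0
  d = 14: μ(14) · 𝟙(168/14) = 1 · 1 = 1
  d = 21: μ(21) · 𝟙(168/21) = 1 · 1 = 1
  d = 24: μ(24) · 𝟙(168/24) = 0 · 1 = 0
  d = 28: μ(28) · 𝟙(168/28) = 0 · 1 = 0
  d = 42: μ(42) · 𝟙(168/42) = -1 · 1 = -1
  d = 56: μ(56) · 𝟙(168/56) = 0 · 1 = 0
  d = 84: μ(84) · 𝟙(168/84) = 0 · 1 = 0
  d = 168: μ(168) · 𝟙(168/168) = 0 · 1 = 0
Summing: (μ * 𝟙)(168) = 1 + -1 + -1 + 0 + 1 + -1 + 0 + 0 + 1 + 1 + 0 + 0 + -1 + 0 + 0 + 0 = 0.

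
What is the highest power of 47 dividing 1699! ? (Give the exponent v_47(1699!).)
v_47(1699!) = 36

Legendre's formula: v_p(n!) = Σ_{k ≥ 1} ⌊n / p^k⌋. For p = 47, n = 1699, the terms are:
  ⌊1699/47^1⌋ = ⌊1699/47⌋ = 36
(the next term ⌊1699/47^2⌋ = 0, terminating the sum). Summing: v_47(1699!) = 36 = 36.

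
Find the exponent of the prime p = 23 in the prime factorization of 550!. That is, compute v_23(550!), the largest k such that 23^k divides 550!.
v_23(550!) = 24

Legendre's formula: v_p(n!) = Σ_{k ≥ 1} ⌊n / p^k⌋. For p = 23, n = 550, the terms are:
  ⌊550/23^1⌋ = ⌊550/23⌋ = 23
  ⌊550/23^2⌋ = ⌊550/529⌋ = 1
(the next term ⌊550/23^3⌋ = 0, terminating the sum). Summing: v_23(550!) = 23 + 1 = 24.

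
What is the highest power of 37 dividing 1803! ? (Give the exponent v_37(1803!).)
v_37(1803!) = 49

Legendre's formula: v_p(n!) = Σ_{k ≥ 1} ⌊n / p^k⌋. For p = 37, n = 1803, the terms are:
  ⌊1803/37^1⌋ = ⌊1803/37⌋ = 48
  ⌊1803/37^2⌋ = ⌊1803/1369⌋ = 1
(the next term ⌊1803/37^3⌋ = 0, terminating the sum). Summing: v_37(1803!) = 48 + 1 = 49.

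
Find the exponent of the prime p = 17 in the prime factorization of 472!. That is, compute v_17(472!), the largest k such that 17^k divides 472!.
v_17(472!) = 28

Legendre's formula: v_p(n!) = Σ_{k ≥ 1} ⌊n / p^k⌋. For p = 17, n = 472, the terms are:
  ⌊472/17^1⌋ = ⌊472/17⌋ = 27
  ⌊472/17^2⌋ = ⌊472/289⌋ = 1
(the next term ⌊472/17^3⌋ = 0, terminating the sum). Summing: v_17(472!) = 27 + 1 = 28.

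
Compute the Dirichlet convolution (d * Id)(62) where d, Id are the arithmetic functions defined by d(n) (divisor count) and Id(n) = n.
(d * Id)(62) = 132

Divisors of 62: [1, 2, 31, 62]. For each d | 62:
  d = 1: d(1) · Id(62/1) = 1 · 62 = 62
  d = 2: d(2) · Id(62/2) = 2 · 31 = 62
  d = 31: d(31) · Id(62/31) = 2 · 2 = 4
  d = 62: d(62) · Id(62/62) = 4 · 1 = 4
Summing: (d * Id)(62) = 62 + 62 + 4 + 4 = 132.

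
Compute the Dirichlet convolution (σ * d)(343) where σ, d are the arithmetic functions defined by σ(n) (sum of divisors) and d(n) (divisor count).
(σ * d)(343) = 542

Divisors of 343: [1, 7, 49, 343]. For each d | 343:
  d = 1: σ(1) · d(343/1) = 1 · 4 = 4
  d = 7: σ(7) · d(343/7) = 8 · 3 = 24
  d = 49: σ(49) · d(343/49) = 57 · 2 = 114
  d = 343: σ(343) · d(343/343) = 400 · 1 = 400
Summing: (σ * d)(343) = 4 + 24 + 114 + 400 = 542.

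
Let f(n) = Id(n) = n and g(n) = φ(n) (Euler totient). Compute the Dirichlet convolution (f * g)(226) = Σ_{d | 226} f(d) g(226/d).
(Id * φ)(226) = 675

Divisors of 226: [1, 2, 113, 226]. For each d | 226:
  d = 1: Id(1) · φ(226/1) = 1 · 112 = 112
  d = 2: Id(2) · φ(226/2) = 2 · 112 = 224
  d = 113: Id(113) · φ(226/113) = 113 · 1 = 113
  d = 226: Id(226) · φ(226/226) = 226 · 1 = 226
Summing: (Id * φ)(226) = 112 + 224 + 113 + 226 = 675.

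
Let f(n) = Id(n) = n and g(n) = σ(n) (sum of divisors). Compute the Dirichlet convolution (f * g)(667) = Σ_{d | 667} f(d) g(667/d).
(Id * σ)(667) = 2773

Divisors of 667: [1, 23, 29, 667]. For each d | 667:
  d = 1: Id(1) · σ(667/1) = 1 · 720 = 720
  d = 23: Id(23) · σ(667/23) = 23 · 30 = 690
  d = 29: Id(29) · σ(667/29) = 29 · 24 = 696
  d = 667: Id(667) · σ(667/667) = 667 · 1 = 667
Summing: (Id * σ)(667) = 720 + 690 + 696 + 667 = 2773.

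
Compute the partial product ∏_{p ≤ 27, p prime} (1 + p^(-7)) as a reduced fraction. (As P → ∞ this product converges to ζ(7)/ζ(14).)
∏ = 1213055423679013780431254747580653474818754487990016/1203084832226034935165248483197620256588271403484375

The primes p ≤ 27 are [2, 3, 5, 7, 11, 13, 17, 19, 23]. For each, (1 + 1/p^7) = (p^7 + 1)/p^7. Multiplying these fractions over p ∈ [2, 3, 5, 7, 11, 13, 17, 19, 23] gives 1213055423679013780431254747580653474818754487990016/1203084832226034935165248483197620256588271403484375. (In the limit P → ∞ this tends to ζ(7)/ζ(14).)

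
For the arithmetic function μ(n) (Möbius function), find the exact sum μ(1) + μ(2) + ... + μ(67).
Σ_{n ≤ 67} μ(n) = -2

Compute μ(n) for each 1 ≤ n ≤ 67: μ(1) = 1, μ(2) = -1, μ(3) = -1, μ(4) = 0, μ(5) = -1, μ(6) = 1, μ(7) = -1, μ(8) = 0, μ(9) = 0, μ(10) = 1, μ(11) = -1, μ(12) = 0, μ(13) = -1, μ(14) = 1, μ(15) = 1, μ(16) = 0, μ(17) = -1, μ(18) = 0, μ(19) = -1, μ(20) = 0, μ(21) = 1, μ(22) = 1, μ(23) = -1, μ(24) = 0, μ(25) = 0, μ(26) = 1, μ(27) = 0, μ(28) = 0, μ(29) = -1, μ(30) = -1, μ(31) = -1, μ(32) = 0, μ(33) = 1, μ(34) = 1, μ(35) = 1, μ(36) = 0, μ(37) = -1, μ(38) = 1, μ(39) = 1, μ(40) = 0, μ(41) = -1, μ(42) = -1, μ(43) = -1, μ(44) = 0, μ(45) = 0, μ(46) = 1, μ(47) = -1, μ(48) = 0, μ(49) = 0, μ(50) = 0, μ(51) = 1, μ(52) = 0, μ(53) = -1, μ(54) = 0, μ(55) = 1, μ(56) = 0, μ(57) = 1, μ(58) = 1, μ(59) = -1, μ(60) = 0, μ(61) = -1, μ(62) = 1, μ(63) = 0, μ(64) = 0, μ(65) = 1, μ(66) = -1, μ(67) = -1. Summing all 67 values: -2. (Mertens function M(x) = Σ_{n ≤ x} μ(n); on average M(x) should be small (PNT ⟺ M(x) = o(x)).)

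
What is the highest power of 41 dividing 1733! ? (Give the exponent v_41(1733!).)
v_41(1733!) = 43

Legendre's formula: v_p(n!) = Σ_{k ≥ 1} ⌊n / p^k⌋. For p = 41, n = 1733, the terms are:
  ⌊1733/41^1⌋ = ⌊1733/41⌋ = 42
  ⌊1733/41^2⌋ = ⌊1733/1681⌋ = 1
(the next term ⌊1733/41^3⌋ = 0, terminating the sum). Summing: v_41(1733!) = 42 + 1 = 43.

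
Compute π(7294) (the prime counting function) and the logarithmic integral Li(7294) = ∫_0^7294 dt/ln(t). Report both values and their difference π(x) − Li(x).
π(7294) = 929;  Li(7294) ≈ 947.46;  π(x) − Li(x) ≈ -18.46.

Direct count of primes ≤ 7294 gives π(7294) = 929. Numerical evaluation of the logarithmic integral gives Li(7294) ≈ 947.46. The difference π(x) − Li(x) ≈ -18.46 is typically negative for small/moderate x (Li(x) overestimates), though Littlewood's theorem shows this sign changes infinitely often.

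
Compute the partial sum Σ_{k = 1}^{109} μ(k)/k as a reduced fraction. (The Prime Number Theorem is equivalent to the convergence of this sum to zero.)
Σ μ(k)/k = -112507215014412420639528093186025954164982/6660357067091784194720860996953995468452315

Values of μ(k) for 1 ≤ k ≤ 109: μ(1) = 1, μ(2) = -1, μ(3) = -1, μ(5) = -1, μ(6) = 1, μ(7) = -1, μ(10) = 1, μ(11) = -1, μ(13) = -1, μ(14) = 1, μ(15) = 1, μ(17) = -1, μ(19) = -1, μ(21) = 1, μ(22) = 1, μ(23) = -1, μ(26) = 1, μ(29) = -1, μ(30) = -1, μ(31) = -1, μ(33) = 1, μ(34) = 1, μ(35) = 1, μ(37) = -1, μ(38) = 1, μ(39) = 1, μ(41) = -1, μ(42) = -1, μ(43) = -1, μ(46) = 1, μ(47) = -1, μ(51) = 1, μ(53) = -1, μ(55) = 1, μ(57) = 1, μ(58) = 1, μ(59) = -1, μ(61) = -1, μ(62) = 1, μ(65) = 1, μ(66) = -1, μ(67) = -1, μ(69) = 1, μ(70) = -1, μ(71) = -1, μ(73) = -1, μ(74) = 1, μ(77) = 1, μ(78) = -1, μ(79) = -1, μ(82) = 1, μ(83) = -1, μ(85) = 1, μ(86) = 1, μ(87) = 1, μ(89) = -1, μ(91) = 1, μ(93) = 1, μ(94) = 1, μ(95) = 1, μ(97) = -1, μ(101) = -1, μ(102) = -1, μ(103) = -1, μ(105) = -1, μ(106) = 1, μ(107) = -1, μ(109) = -1, with μ = 0 on non-squarefree integers. Summing μ(k)/k for k where μ(k) ≠ 0 gives -112507215014412420639528093186025954164982/6660357067091784194720860996953995468452315 ≈ -0.0169. (PNT ⟺ this sum → 0 as n → ∞.)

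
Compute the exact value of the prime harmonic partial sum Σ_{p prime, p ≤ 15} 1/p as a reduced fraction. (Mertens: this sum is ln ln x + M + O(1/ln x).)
Σ 1/p = 40361/30030

π(15) = 6, so the primes ≤ 15 are [2, 3, 5, 7, 11, 13]. Summing 1/p over these primes: 40361/30030 ≈ 1.3440. Mertens estimate ln ln(15) + 0.2615 ≈ 1.2577.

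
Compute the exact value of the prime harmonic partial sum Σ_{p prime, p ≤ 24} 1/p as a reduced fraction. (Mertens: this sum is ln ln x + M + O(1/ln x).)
Σ 1/p = 334406399/223092870

π(24) = 9, so the primes ≤ 24 are [2, 3, 5, 7, 11, 13, 17, 19, 23]. Summing 1/p over these primes: 334406399/223092870 ≈ 1.4990. Mertens estimate ln ln(24) + 0.2615 ≈ 1.4178.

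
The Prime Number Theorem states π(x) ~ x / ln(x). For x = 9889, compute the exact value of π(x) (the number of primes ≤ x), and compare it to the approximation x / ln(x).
π(9889) = 1220;  x/ln(x) ≈ 1074.99;  relative error ≈ 11.89%.

Directly count primes up to 9889: π(9889) = 1220. The PNT approximation gives 9889/ln(9889) ≈ 9889/9.19918 ≈ 1074.99. Relative error (π(x) − x/ln(x)) / π(x) ≈ 11.89%; the approximation is known to undercount slightly (Li(x) is a better estimate).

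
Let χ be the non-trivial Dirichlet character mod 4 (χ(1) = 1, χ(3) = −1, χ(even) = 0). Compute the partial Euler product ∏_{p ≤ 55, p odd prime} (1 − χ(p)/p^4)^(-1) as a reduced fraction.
∏ = 257364431333305770108011762895409938991497014556861335561/260241495905762991772533773778373936417391479107040051200

The odd primes p ≤ 55 are [3, 5, 7, 11, 13, 17, 19, 23, 29, 31, 37, 41, 43, 47, 53]. For each, χ(p) = 1 if p ≡ 1 mod 4, χ(p) = −1 if p ≡ 3 mod 4. Taking (1 − χ(p)/p^4)^(-1) = p^4/(p^4 − χ(p)): (1 − (-1)/3^4)^(-1) · (1 − (1)/5^4)^(-1) · (1 − (-1)/7^4)^(-1) · (1 − (-1)/11^4)^(-1) · (1 − (1)/13^4)^(-1) · (1 − (1)/17^4)^(-1) · (1 − (-1)/19^4)^(-1) · (1 − (-1)/23^4)^(-1) · (1 − (1)/29^4)^(-1) · (1 − (-1)/31^4)^(-1) · (1 − (1)/37^4)^(-1) · (1 − (1)/41^4)^(-1) · (1 − (-1)/43^4)^(-1) · (1 − (-1)/47^4)^(-1) · (1 − (1)/53^4)^(-1) = 257364431333305770108011762895409938991497014556861335561/260241495905762991772533773778373936417391479107040051200.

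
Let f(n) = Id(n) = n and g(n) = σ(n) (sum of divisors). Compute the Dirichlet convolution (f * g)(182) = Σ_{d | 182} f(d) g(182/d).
(Id * σ)(182) = 2025

Divisors of 182: [1, 2, 7, 13, 14, 26, 91, 182]. For each d | 182:
  d = 1: Id(1) · σ(182/1) = 1 · 336 = 336
  d = 2: Id(2) · σ(182/2) = 2 · 112 = 224
  d = 7: Id(7) · σ(182/7) = 7 · 42 = 294
  d = 13: Id(13) · σ(182/13) = 13 · 24 = 312
  d = 14: Id(14) · σ(182/14) = 14 · 14 = 196
  d = 26: Id(26) · σ(182/26) = 26 · 8 = 208
  d = 91: Id(91) · σ(182/91) = 91 · 3 = 273
  d = 182: Id(182) · σ(182/182) = 182 · 1 = 182
Summing: (Id * σ)(182) = 336 + 224 + 294 + 312 + 196 + 208 + 273 + 182 = 2025.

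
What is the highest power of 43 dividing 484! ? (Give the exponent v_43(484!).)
v_43(484!) = 11

Legendre's formula: v_p(n!) = Σ_{k ≥ 1} ⌊n / p^k⌋. For p = 43, n = 484, the terms are:
  ⌊484/43^1⌋ = ⌊484/43⌋ = 11
(the next term ⌊484/43^2⌋ = 0, terminating the sum). Summing: v_43(484!) = 11 = 11.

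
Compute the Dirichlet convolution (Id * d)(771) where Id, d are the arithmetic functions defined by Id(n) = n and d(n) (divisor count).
(Id * d)(771) = 1295

Divisors of 771: [1, 3, 257, 771]. For each d | 771:
  d = 1: Id(1) · d(771/1) = 1 · 4 = 4
  d = 3: Id(3) · d(771/3) = 3 · 2 = 6
  d = 257: Id(257) · d(771/257) = 257 · 2 = 514
  d = 771: Id(771) · d(771/771) = 771 · 1 = 771
Summing: (Id * d)(771) = 4 + 6 + 514 + 771 = 1295.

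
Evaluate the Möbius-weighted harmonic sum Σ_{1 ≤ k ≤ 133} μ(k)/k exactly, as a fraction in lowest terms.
Σ μ(k)/k = -328286069145432606104772534998723752556837640821/525896479052627740771371797072411912900610967452630

Values of μ(k) for 1 ≤ k ≤ 133: μ(1) = 1, μ(2) = -1, μ(3) = -1, μ(5) = -1, μ(6) = 1, μ(7) = -1, μ(10) = 1, μ(11) = -1, μ(13) = -1, μ(14) = 1, μ(15) = 1, μ(17) = -1, μ(19) = -1, μ(21) = 1, μ(22) = 1, μ(23) = -1, μ(26) = 1, μ(29) = -1, μ(30) = -1, μ(31) = -1, μ(33) = 1, μ(34) = 1, μ(35) = 1, μ(37) = -1, μ(38) = 1, μ(39) = 1, μ(41) = -1, μ(42) = -1, μ(43) = -1, μ(46) = 1, μ(47) = -1, μ(51) = 1, μ(53) = -1, μ(55) = 1, μ(57) = 1, μ(58) = 1, μ(59) = -1, μ(61) = -1, μ(62) = 1, μ(65) = 1, μ(66) = -1, μ(67) = -1, μ(69) = 1, μ(70) = -1, μ(71) = -1, μ(73) = -1, μ(74) = 1, μ(77) = 1, μ(78) = -1, μ(79) = -1, μ(82) = 1, μ(83) = -1, μ(85) = 1, μ(86) = 1, μ(87) = 1, μ(89) = -1, μ(91) = 1, μ(93) = 1, μ(94) = 1, μ(95) = 1, μ(97) = -1, μ(101) = -1, μ(102) = -1, μ(103) = -1, μ(105) = -1, μ(106) = 1, μ(107) = -1, μ(109) = -1, μ(110) = -1, μ(111) = 1, μ(113) = -1, μ(114) = -1, μ(115) = 1, μ(118) = 1, μ(119) = 1, μ(122) = 1, μ(123) = 1, μ(127) = -1, μ(129) = 1, μ(130) = -1, μ(131) = -1, μ(133) = 1, with μ = 0 on non-squarefree integers. Summing μ(k)/k for k where μ(k) ≠ 0 gives -328286069145432606104772534998723752556837640821/525896479052627740771371797072411912900610967452630 ≈ -0.0006. (PNT ⟺ this sum → 0 as n → ∞.)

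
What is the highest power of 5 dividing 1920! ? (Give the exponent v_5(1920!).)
v_5(1920!) = 478

Legendre's formula: v_p(n!) = Σ_{k ≥ 1} ⌊n / p^k⌋. For p = 5, n = 1920, the terms are:
  ⌊1920/5^1⌋ = ⌊1920/5⌋ = 384
  ⌊1920/5^2⌋ = ⌊1920/25⌋ = 76
  ⌊1920/5^3⌋ = ⌊1920/125⌋ = 15
  ⌊1920/5^4⌋ = ⌊1920/625⌋ = 3
(the next term ⌊1920/5^5⌋ = 0, terminating the sum). Summing: v_5(1920!) = 384 + 76 + 15 + 3 = 478.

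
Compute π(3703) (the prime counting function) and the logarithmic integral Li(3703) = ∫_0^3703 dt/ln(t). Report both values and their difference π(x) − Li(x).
π(3703) = 517;  Li(3703) ≈ 529.39;  π(x) − Li(x) ≈ -12.39.

Direct count of primes ≤ 3703 gives π(3703) = 517. Numerical evaluation of the logarithmic integral gives Li(3703) ≈ 529.39. The difference π(x) − Li(x) ≈ -12.39 is typically negative for small/moderate x (Li(x) overestimates), though Littlewood's theorem shows this sign changes infinitely often.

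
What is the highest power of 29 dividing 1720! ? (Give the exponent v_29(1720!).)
v_29(1720!) = 61

Legendre's formula: v_p(n!) = Σ_{k ≥ 1} ⌊n / p^k⌋. For p = 29, n = 1720, the terms are:
  ⌊1720/29^1⌋ = ⌊1720/29⌋ = 59
  ⌊1720/29^2⌋ = ⌊1720/841⌋ = 2
(the next term ⌊1720/29^3⌋ = 0, terminating the sum). Summing: v_29(1720!) = 59 + 2 = 61.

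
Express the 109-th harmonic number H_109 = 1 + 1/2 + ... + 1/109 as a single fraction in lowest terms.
H_109 = 8921300974621008344560891131674592385138744074343/1691837260754386654006214227002266112914383247040

Direct summation: H_109 = 1 + 1/2 + ... + 1/109. The least common denominator is lcm(1, ..., 109) = 8459186303771933270031071135011330564571916235200; over this denominator the numerator is 8459186303771933270031071135011330564571916235200 + 4229593151885966635015535567505665282285958117600 + 2819728767923977756677023711670443521523972078400 + 2114796575942983317507767783752832641142979058800 + 1691837260754386654006214227002266112914383247040 + 1409864383961988878338511855835221760761986039200 + 1208455186253133324290153019287332937795988033600 + 1057398287971491658753883891876416320571489529400 + 939909589307992585559007903890147840507990692800 + 845918630377193327003107113501133056457191623520 + 769016936706539388184642830455575505870174203200 + 704932191980994439169255927917610880380993019600 + 650706638751687174617774702693179274197839710400 + 604227593126566662145076509643666468897994016800 + 563945753584795551335404742334088704304794415680 + 528699143985745829376941945938208160285744764700 + 497599194339525486472415949118313562621877425600 + 469954794653996292779503951945073920253995346400 + 445220331777470172106898480790070029714311380800 + 422959315188596663501553556750566528228595811760 + 402818395417711108096717673095777645931996011200 + 384508468353269694092321415227787752935087101600 + 367790708859649272610046571087449154981387662400 + 352466095990497219584627963958805440190496509800 + 338367452150877330801242845400453222582876649408 + 325353319375843587308887351346589637098919855200 + 313303196435997528519669301296715946835996897600 + 302113796563283331072538254821833234448997008400 + 291696079440411492070036935690045881536962628800 + 281972876792397775667702371167044352152397207840 + 272876977541030105484873262419720340792642459200 + 264349571992872914688470972969104080142872382350 + 256338978902179796061547610151858501956724734400 + 248799597169762743236207974559156781310938712800 + 241691037250626664858030603857466587559197606720 + 234977397326998146389751975972536960126997673200 + 228626656858700899190028949594900826069511249600 + 222610165888735086053449240395035014857155690400 + 216902212917229058205924900897726424732613236800 + 211479657594298331750776778375283264114297905880 + 206321617165169104147099295975886111331022347200 + 201409197708855554048358836547888822965998005600 + 196725262878417052791420258953751873594695726400 + 192254234176634847046160707613893876467543550800 + 187981917861598517111801580778029568101598138560 + 183895354429824636305023285543724577490693831200 + 179982687314296452553852577340666607756849281600 + 176233047995248609792313981979402720095248254900 + 172636455179019046327164717041047562542284004800 + 169183726075438665400621422700226611291438324704 + 165866398113175162157471983039437854207292475200 + 162676659687921793654443675673294818549459927600 + 159607288750413835283605115754930765369281438400 + 156651598217998764259834650648357973417998448800 + 153803387341307877636928566091115101174034840640 + 151056898281641665536269127410916617224498504200 + 148406777259156724035632826930023343238103793600 + 145848039720205746035018467845022940768481314400 + 143376039046981919831035103983242890924947732800 + 140986438396198887833851185583522176076198603920 + 138675185307736610984115920246087386304457643200 + 136438488770515052742436631209860170396321229600 + 134272798472570369365572557698592548643998670400 + 132174785996436457344235486484552040071436191175 + 130141327750337434923554940538635854839567942080 + 128169489451089898030773805075929250978362367200 + 126256511996596018955687628880766127829431585600 + 124399798584881371618103987279578390655469356400 + 122596902953216424203348857029149718327129220800 + 120845518625313332429015301928733293779598803360 + 119143469067210327746916494859314514993970651200 + 117488698663499073194875987986268480063498836600 + 115879264435231962603165358013853843350300222400 + 114313328429350449595014474797450413034755624800 + 112789150716959110267080948466817740860958883136 + 111305082944367543026724620197517507428577845200 + 109859562386648484026377547207939357981453457600 + 108451106458614529102962450448863212366306618400 + 107078307642682699620646470063434564108505268800 + 105739828797149165875388389187641632057148952940 + 104434398811999176173223100432238648945332299200 + 103160808582584552073549647987943055665511173600 + 101917907274360641807603266686883500777974894400 + 100704598854427777024179418273944411482999002800 + 99519838867905097294483189823662712524375485120 + 98362631439208526395710129476875936797347863200 + 97232026480137164023345645230015293845654209600 + 96127117088317423523080353806946938233771775400 + 95047037121032958090236754325970006343504676800 + 93990958930799258555900790389014784050799069280 + 92958091250241024945396386099025610599691387200 + 91947677214912318152511642771862288745346915600 + 90958992513676701828291087473240113597547486400 + 89991343657148226276926288670333303878424640800 + 89044066355494034421379696158014005942862276160 + 88116523997624304896156990989701360047624127450 + 87208106224452920309598671494962170768782641600 + 86318227589509523163582358520523781271142002400 + 85446326300726598687182536717286167318908244800 + 84591863037719332700310711350113305645719162352 + 83754319839326071980505654802092381827444715200 + 82933199056587581078735991519718927103646237600 + 82128022366717798738165739174867287034678798400 + 81338329843960896827221837836647409274729963800 + 80563679083542221619343534619155529186399202240 + 79803644375206917641802557877465382684640719200 + 79057815923102180093748328364591874435251553600 + 78325799108999382129917325324178986708999224400 + 77607213796072782293863037935883766647448772800 = 44606504873105041722804455658372961925693720371715, so H_109 = 44606504873105041722804455658372961925693720371715/8459186303771933270031071135011330564571916235200; reducing by gcd(44606504873105041722804455658372961925693720371715, 8459186303771933270031071135011330564571916235200) = 5 gives 8921300974621008344560891131674592385138744074343/1691837260754386654006214227002266112914383247040 ≈ 5.27314. (The PNT-adjacent estimate ln(109) + γ ≈ 5.26856 matches within O(1/n).)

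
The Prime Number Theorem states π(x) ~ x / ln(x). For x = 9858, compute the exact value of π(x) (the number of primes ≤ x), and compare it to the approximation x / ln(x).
π(9858) = 1216;  x/ln(x) ≈ 1071.98;  relative error ≈ 11.84%.

Directly count primes up to 9858: π(9858) = 1216. The PNT approximation gives 9858/ln(9858) ≈ 9858/9.19604 ≈ 1071.98. Relative error (π(x) − x/ln(x)) / π(x) ≈ 11.84%; the approximation is known to undercount slightly (Li(x) is a better estimate).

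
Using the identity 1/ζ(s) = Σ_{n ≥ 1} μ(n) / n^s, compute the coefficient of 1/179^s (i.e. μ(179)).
μ(179) = -1

Factor n = 179 = 179. μ(n) = 0 if any exponent ≥ 2 (not squarefree); otherwise μ(n) = (−1)^{ω(n)} where ω(n) is the number of distinct prime factors. Applying: μ(179) = -1.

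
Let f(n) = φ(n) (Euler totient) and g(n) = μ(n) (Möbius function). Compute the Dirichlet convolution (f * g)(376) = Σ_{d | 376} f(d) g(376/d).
(φ * μ)(376) = 90

Divisors of 376: [1, 2, 4, 8, 47, 94, 188, 376]. For each d | 376:
  d = 1: φ(1) · μ(376/1) = 1 · 0 = 0
  d = 2: φ(2) · μ(376/2) = 1 · 0 = 0
  d = 4: φ(4) · μ(376/4) = 2 · 1 = 2
  d = 8: φ(8) · μ(376/8) = 4 · -1 = -4
  d = 47: φ(47) · μ(376/47) = 46 · 0 = 0
  d = 94: φ(94) · μ(376/94) = 46 · 0 = 0
  d = 188: φ(188) · μ(376/188) = 92 · -1 = -92
  d = 376: φ(376) · μ(376/376) = 184 · 1 = 184
Summing: (φ * μ)(376) = 0 + 0 + 2 + -4 + 0 + 0 + -92 + 184 = 90.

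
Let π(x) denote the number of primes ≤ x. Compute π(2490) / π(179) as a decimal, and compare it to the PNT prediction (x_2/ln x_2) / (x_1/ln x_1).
π(2490)/π(179) = 367/41 ≈ 8.9512;  PNT prediction ≈ 9.2275.

π(179) = 41 and π(2490) = 367, so π(2490)/π(179) ≈ 8.9512. The PNT-predicted ratio is (2490/ln(2490)) / (179/ln(179)) ≈ 9.2275. The two agree to within a few percent, as expected.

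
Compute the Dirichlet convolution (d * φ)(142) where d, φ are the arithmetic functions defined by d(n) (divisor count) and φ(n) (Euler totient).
(d * φ)(142) = 216

Divisors of 142: [1, 2, 71, 142]. For each d | 142:
  d = 1: d(1) · φ(142/1) = 1 · 70 = 70
  d = 2: d(2) · φ(142/2) = 2 · 70 = 140
  d = 71: d(71) · φ(142/71) = 2 · 1 = 2
  d = 142: d(142) · φ(142/142) = 4 · 1 = 4
Summing: (d * φ)(142) = 70 + 140 + 2 + 4 = 216.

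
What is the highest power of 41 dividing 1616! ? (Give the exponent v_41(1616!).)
v_41(1616!) = 39

Legendre's formula: v_p(n!) = Σ_{k ≥ 1} ⌊n / p^k⌋. For p = 41, n = 1616, the terms are:
  ⌊1616/41^1⌋ = ⌊1616/41⌋ = 39
(the next term ⌊1616/41^2⌋ = 0, terminating the sum). Summing: v_41(1616!) = 39 = 39.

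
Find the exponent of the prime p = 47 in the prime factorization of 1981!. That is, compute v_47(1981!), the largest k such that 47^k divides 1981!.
v_47(1981!) = 42

Legendre's formula: v_p(n!) = Σ_{k ≥ 1} ⌊n / p^k⌋. For p = 47, n = 1981, the terms are:
  ⌊1981/47^1⌋ = ⌊1981/47⌋ = 42
(the next term ⌊1981/47^2⌋ = 0, terminating the sum). Summing: v_47(1981!) = 42 = 42.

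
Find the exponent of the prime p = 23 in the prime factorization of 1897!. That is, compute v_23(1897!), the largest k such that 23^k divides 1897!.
v_23(1897!) = 85

Legendre's formula: v_p(n!) = Σ_{k ≥ 1} ⌊n / p^k⌋. For p = 23, n = 1897, the terms are:
  ⌊1897/23^1⌋ = ⌊1897/23⌋ = 82
  ⌊1897/23^2⌋ = ⌊1897/529⌋ = 3
(the next term ⌊1897/23^3⌋ = 0, terminating the sum). Summing: v_23(1897!) = 82 + 3 = 85.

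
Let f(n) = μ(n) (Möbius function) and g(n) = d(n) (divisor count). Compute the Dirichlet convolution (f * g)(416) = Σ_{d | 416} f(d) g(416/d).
(μ * d)(416) = 1

Divisors of 416: [1, 2, 4, 8, 13, 16, 26, 32, 52, 104, 208, 416]. For each d | 416:
  d = 1: μ(1) · d(416/1) = 1 · 12 = 12
  d = 2: μ(2) · d(416/2) = -1 · 10 = -10
  d = 4: μ(4) · d(416/4) = 0 · 8 = 0
  d = 8: μ(8) · d(416/8) = 0 · 6 = 0
  d = 13: μ(13) · d(416/13) = -1 · 6 = -6
  d = 16: μ(16) · d(416/16) = 0 · 4 = 0
  d = 26: μ(26) · d(416/26) = 1 · 5 = 5
  d = 32: μ(32) · d(416/32) = 0 · 2 = 0
  d = 52: μ(52) · d(416/52) = 0 · 4 = 0
  d = 104: μ(104) · d(416/104) = 0 · 3 = 0
  d = 208: μ(208) · d(416/208) = 0 · 2 = 0
  d = 416: μ(416) · d(416/416) = 0 · 1 = 0
Summing: (μ * d)(416) = 12 + -10 + 0 + 0 + -6 + 0 + 5 + 0 + 0 + 0 + 0 + 0 = 1.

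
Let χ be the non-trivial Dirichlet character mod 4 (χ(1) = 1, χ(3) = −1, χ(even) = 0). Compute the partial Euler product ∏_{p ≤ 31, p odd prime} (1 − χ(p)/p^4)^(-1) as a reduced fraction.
∏ = 1870816715381797956556539609218365/1891731462842378884815364370202624

The odd primes p ≤ 31 are [3, 5, 7, 11, 13, 17, 19, 23, 29, 31]. For each, χ(p) = 1 if p ≡ 1 mod 4, χ(p) = −1 if p ≡ 3 mod 4. Taking (1 − χ(p)/p^4)^(-1) = p^4/(p^4 − χ(p)): (1 − (-1)/3^4)^(-1) · (1 − (1)/5^4)^(-1) · (1 − (-1)/7^4)^(-1) · (1 − (-1)/11^4)^(-1) · (1 − (1)/13^4)^(-1) · (1 − (1)/17^4)^(-1) · (1 − (-1)/19^4)^(-1) · (1 − (-1)/23^4)^(-1) · (1 − (1)/29^4)^(-1) · (1 − (-1)/31^4)^(-1) = 1870816715381797956556539609218365/1891731462842378884815364370202624.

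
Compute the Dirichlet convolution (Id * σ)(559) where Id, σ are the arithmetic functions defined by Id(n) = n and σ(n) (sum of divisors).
(Id * σ)(559) = 2349

Divisors of 559: [1, 13, 43, 559]. For each d | 559:
  d = 1: Id(1) · σ(559/1) = 1 · 616 = 616
  d = 13: Id(13) · σ(559/13) = 13 · 44 = 572
  d = 43: Id(43) · σ(559/43) = 43 · 14 = 602
  d = 559: Id(559) · σ(559/559) = 559 · 1 = 559
Summing: (Id * σ)(559) = 616 + 572 + 602 + 559 = 2349.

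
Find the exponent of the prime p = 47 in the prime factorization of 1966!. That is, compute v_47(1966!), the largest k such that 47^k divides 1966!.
v_47(1966!) = 41

Legendre's formula: v_p(n!) = Σ_{k ≥ 1} ⌊n / p^k⌋. For p = 47, n = 1966, the terms are:
  ⌊1966/47^1⌋ = ⌊1966/47⌋ = 41
(the next term ⌊1966/47^2⌋ = 0, terminating the sum). Summing: v_47(1966!) = 41 = 41.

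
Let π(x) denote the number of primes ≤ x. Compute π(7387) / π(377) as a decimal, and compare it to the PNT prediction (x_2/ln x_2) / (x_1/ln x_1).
π(7387)/π(377) = 938/74 ≈ 12.6757;  PNT prediction ≈ 13.0494.

π(377) = 74 and π(7387) = 938, so π(7387)/π(377) ≈ 12.6757. The PNT-predicted ratio is (7387/ln(7387)) / (377/ln(377)) ≈ 13.0494. The two agree to within a few percent, as expected.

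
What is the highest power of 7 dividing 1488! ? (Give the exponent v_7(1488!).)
v_7(1488!) = 246

Legendre's formula: v_p(n!) = Σ_{k ≥ 1} ⌊n / p^k⌋. For p = 7, n = 1488, the terms are:
  ⌊1488/7^1⌋ = ⌊1488/7⌋ = 212
  ⌊1488/7^2⌋ = ⌊1488/49⌋ = 30
  ⌊1488/7^3⌋ = ⌊1488/343⌋ = 4
(the next term ⌊1488/7^4⌋ = 0, terminating the sum). Summing: v_7(1488!) = 212 + 30 + 4 = 246.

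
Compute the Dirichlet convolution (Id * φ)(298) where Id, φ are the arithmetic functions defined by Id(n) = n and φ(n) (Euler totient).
(Id * φ)(298) = 891

Divisors of 298: [1, 2, 149, 298]. For each d | 298:
  d = 1: Id(1) · φ(298/1) = 1 · 148 = 148
  d = 2: Id(2) · φ(298/2) = 2 · 148 = 296
  d = 149: Id(149) · φ(298/149) = 149 · 1 = 149
  d = 298: Id(298) · φ(298/298) = 298 · 1 = 298
Summing: (Id * φ)(298) = 148 + 296 + 149 + 298 = 891.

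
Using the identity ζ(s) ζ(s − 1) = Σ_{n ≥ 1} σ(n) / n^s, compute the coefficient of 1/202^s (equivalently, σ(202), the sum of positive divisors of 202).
σ(202) = 306

In the product (Σ m^0/m^s)(Σ k / k^s) = Σ (Σ_{d | n} d) / n^s, the coefficient of 1/n^s is σ(n) = Σ_{d | n} d. For n = 202, divisors are [1, 2, 101, 202]; summing: σ(202) = 306.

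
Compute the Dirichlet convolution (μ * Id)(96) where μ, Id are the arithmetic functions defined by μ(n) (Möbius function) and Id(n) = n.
(μ * Id)(96) = 32

Divisors of 96: [1, 2, 3, 4, 6, 8, 12, 16, 24, 32, 48, 96]. For each d | 96:
  d = 1: μ(1) · Id(96/1) = 1 · 96 = 96
  d = 2: μ(2) · Id(96/2) = -1 · 48 = -48
  d = 3: μ(3) · Id(96/3) = -1 · 32 = -32
  d = 4: μ(4) · Id(96/4) = 0 · 24 = 0
  d = 6: μ(6) · Id(96/6) = 1 · 16 = 16
  d = 8: μ(8) · Id(96/8) = 0 · 12 = 0
  d = 12: μ(12) · Id(96/12) = 0 · 8 = 0
  d = 16: μ(16) · Id(96/16) = 0 · 6 = 0
  d = 24: μ(24) · Id(96/24) = 0 · 4 = 0
  d = 32: μ(32) · Id(96/32) = 0 · 3 = 0
  d = 48: μ(48) · Id(96/48) = 0 · 2 = 0
  d = 96: μ(96) · Id(96/96) = 0 · 1 = 0
Summing: (μ * Id)(96) = 96 + -48 + -32 + 0 + 16 + 0 + 0 + 0 + 0 + 0 + 0 + 0 = 32.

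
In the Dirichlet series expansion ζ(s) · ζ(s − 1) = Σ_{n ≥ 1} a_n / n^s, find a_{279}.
σ(279) = 416

In the product (Σ m^0/m^s)(Σ k / k^s) = Σ (Σ_{d | n} d) / n^s, the coefficient of 1/n^s is σ(n) = Σ_{d | n} d. For n = 279, divisors are [1, 3, 9, 31, 93, 279]; summing: σ(279) = 416.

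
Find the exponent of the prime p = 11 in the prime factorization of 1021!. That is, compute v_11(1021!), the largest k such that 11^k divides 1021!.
v_11(1021!) = 100

Legendre's formula: v_p(n!) = Σ_{k ≥ 1} ⌊n / p^k⌋. For p = 11, n = 1021, the terms are:
  ⌊1021/11^1⌋ = ⌊1021/11⌋ = 92
  ⌊1021/11^2⌋ = ⌊1021/121⌋ = 8
(the next term ⌊1021/11^3⌋ = 0, terminating the sum). Summing: v_11(1021!) = 92 + 8 = 100.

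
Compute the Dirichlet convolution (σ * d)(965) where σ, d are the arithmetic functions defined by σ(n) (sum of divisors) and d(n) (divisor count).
(σ * d)(965) = 1568

Divisors of 965: [1, 5, 193, 965]. For each d | 965:
  d = 1: σ(1) · d(965/1) = 1 · 4 = 4
  d = 5: σ(5) · d(965/5) = 6 · 2 = 12
  d = 193: σ(193) · d(965/193) = 194 · 2 = 388
  d = 965: σ(965) · d(965/965) = 1164 · 1 = 1164
Summing: (σ * d)(965) = 4 + 12 + 388 + 1164 = 1568.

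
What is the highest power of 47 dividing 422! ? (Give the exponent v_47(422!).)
v_47(422!) = 8

Legendre's formula: v_p(n!) = Σ_{k ≥ 1} ⌊n / p^k⌋. For p = 47, n = 422, the terms are:
  ⌊422/47^1⌋ = ⌊422/47⌋ = 8
(the next term ⌊422/47^2⌋ = 0, terminating the sum). Summing: v_47(422!) = 8 = 8.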